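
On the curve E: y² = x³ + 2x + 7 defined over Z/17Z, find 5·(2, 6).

Write G = (2, 6).
Repeated addition: build up to 5G.
2G: tangent at (2, 6): λ = (3·2² + 2)/(2·6) ≡ 14/12. 12⁻¹ ≡ 10 (mod 17), so λ ≡ 14·10 ≡ 4.
  x = λ² - 2 - 2 = 16 - 4 ≡ 12; y = λ·(2 - 12) - 6 ≡ 5. → (12, 5)
3G: (12, 5) + (2, 6). λ = (6 - 5)/(2 - 12) ≡ 1/7 mod 17. 7⁻¹ ≡ 5 (mod 17) since 7·5 = 35 ≡ 1, so λ ≡ 5.
  x = λ² - 12 - 2 = 25 - 14 ≡ 11; y = λ·(12 - 11) - 5 ≡ 0. → (11, 0)
4G: (11, 0) + (2, 6). λ = (6 - 0)/(2 - 11) ≡ 6/8 mod 17. 8⁻¹ ≡ 15 (mod 17) since 8·15 = 120 ≡ 1, so λ ≡ 5.
  x = λ² - 11 - 2 = 25 - 13 ≡ 12; y = λ·(11 - 12) - 0 ≡ 12. → (12, 12)
5G: (12, 12) + (2, 6). λ = (6 - 12)/(2 - 12) ≡ 11/7 mod 17. 7⁻¹ ≡ 5 (mod 17) since 7·5 = 35 ≡ 1, so λ ≡ 4.
  x = λ² - 12 - 2 = 16 - 14 ≡ 2; y = λ·(12 - 2) - 12 ≡ 11. → (2, 11)

(2, 11)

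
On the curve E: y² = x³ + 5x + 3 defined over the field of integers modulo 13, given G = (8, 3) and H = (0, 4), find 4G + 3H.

(7, 2)

First 4G:
Repeated addition: build up to 4G.
2G: tangent at (8, 3): λ = (3·8² + 5)/(2·3) ≡ 2/6. 6⁻¹ ≡ 11 (mod 13) since 6·11 = 66 ≡ 1, so λ ≡ 2·11 ≡ 9.
  x = λ² - 8 - 8 = 81 - 16 ≡ 0; y = λ·(8 - 0) - 3 ≡ 4. → (0, 4)
3G: (0, 4) + (8, 3). λ = (3 - 4)/(8 - 0) ≡ 12/8 mod 13. 8⁻¹ ≡ 5 (mod 13), so λ ≡ 8.
  x = λ² - 0 - 8 = 64 - 8 ≡ 4; y = λ·(0 - 4) - 4 ≡ 3. → (4, 3)
4G: (4, 3) + (8, 3). λ = (3 - 3)/(8 - 4) ≡ 0/4 mod 13. 4⁻¹ ≡ 10 (mod 13), so λ ≡ 0.
  x = λ² - 4 - 8 = 0 - 12 ≡ 1; y = λ·(4 - 1) - 3 ≡ 10. → (1, 10)
4G = (1, 10).
Next 3H:
Repeated addition: build up to 3H.
2H: tangent at (0, 4): λ = (3·0² + 5)/(2·4) ≡ 5/8. 8⁻¹ ≡ 5 (mod 13), so λ ≡ 5·5 ≡ 12.
  x = λ² - 0 - 0 = 144 - 0 ≡ 1; y = λ·(0 - 1) - 4 ≡ 10. → (1, 10)
3H: (1, 10) + (0, 4). λ = (4 - 10)/(0 - 1) ≡ 7/12 mod 13. 12⁻¹ ≡ 12 (mod 13) since 12·12 = 144 ≡ 1, so λ ≡ 6.
  x = λ² - 1 - 0 = 36 - 1 ≡ 9; y = λ·(1 - 9) - 10 ≡ 7. → (9, 7)
3H = (9, 7).
Finally 4G + 3H:
(1, 10) + (9, 7). λ = (7 - 10)/(9 - 1) ≡ 10/8 mod 13. 8⁻¹ ≡ 5 (mod 13), so λ ≡ 11.
  x = λ² - 1 - 9 = 121 - 10 ≡ 7; y = λ·(1 - 7) - 10 ≡ 2. → (7, 2)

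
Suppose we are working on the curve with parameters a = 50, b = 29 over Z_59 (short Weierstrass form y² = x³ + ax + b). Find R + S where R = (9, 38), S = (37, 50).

(9, 38) + (37, 50). λ = (50 - 38)/(37 - 9) ≡ 12/28 mod 59. 28⁻¹ ≡ 19 (mod 59), so λ ≡ 51.
  x = λ² - 9 - 37 = 2601 - 46 ≡ 18; y = λ·(9 - 18) - 38 ≡ 34. → (18, 34)

(18, 34)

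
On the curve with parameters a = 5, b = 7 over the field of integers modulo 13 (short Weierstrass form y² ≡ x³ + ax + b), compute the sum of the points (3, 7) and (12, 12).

(2, 8)

(3, 7) + (12, 12). λ = (12 - 7)/(12 - 3) ≡ 5/9 mod 13. 9⁻¹ ≡ 3 (mod 13), so λ ≡ 2.
  x = λ² - 3 - 12 = 4 - 15 ≡ 2; y = λ·(3 - 2) - 7 ≡ 8. → (2, 8)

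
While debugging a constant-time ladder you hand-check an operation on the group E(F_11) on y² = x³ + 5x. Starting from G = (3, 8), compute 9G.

Double-and-add on 9 = (1001)₂. Start with G = (3, 8) for the leading 1-bit.
double: tangent at (3, 8): λ = (3·3² + 5)/(2·8) ≡ 10/5. 5⁻¹ ≡ 9 (mod 11), so λ ≡ 10·9 ≡ 2.
  x = λ² - 3 - 3 = 4 - 6 ≡ 9; y = λ·(3 - 9) - 8 ≡ 2. → (9, 2)
double: tangent at (9, 2): λ = (3·9² + 5)/(2·2) ≡ 6/4. 4⁻¹ ≡ 3 (mod 11) since 4·3 = 12 ≡ 1, so λ ≡ 6·3 ≡ 7.
  x = λ² - 9 - 9 = 49 - 18 ≡ 9; y = λ·(9 - 9) - 2 ≡ 9. → (9, 9)
double: tangent at (9, 9): λ = (3·9² + 5)/(2·9) ≡ 6/7. 7⁻¹ ≡ 8 (mod 11), so λ ≡ 6·8 ≡ 4.
  x = λ² - 9 - 9 = 16 - 18 ≡ 9; y = λ·(9 - 9) - 9 ≡ 2. → (9, 2)
add G: (9, 2) + (3, 8). λ = (8 - 2)/(3 - 9) ≡ 6/5 mod 11. 5⁻¹ ≡ 9 (mod 11), so λ ≡ 10.
  x = λ² - 9 - 3 = 100 - 12 ≡ 0; y = λ·(9 - 0) - 2 ≡ 0. → (0, 0)

(0, 0)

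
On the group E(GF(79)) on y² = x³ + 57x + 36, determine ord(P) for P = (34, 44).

6

2P: tangent at (34, 44): λ = (3·34² + 57)/(2·44) ≡ 49/9. 9⁻¹ ≡ 44 (mod 79) since 9·44 = 396 ≡ 1, so λ ≡ 49·44 ≡ 23.
  x = λ² - 34 - 34 = 529 - 68 ≡ 66; y = λ·(34 - 66) - 44 ≡ 10. → (66, 10)
3P: (66, 10) + (34, 44). λ = (44 - 10)/(34 - 66) ≡ 34/47 mod 79. 47⁻¹ ≡ 37 (mod 79) since 47·37 = 1739 ≡ 1, so λ ≡ 73.
  x = λ² - 66 - 34 = 5329 - 100 ≡ 15; y = λ·(66 - 15) - 10 ≡ 0. → (15, 0)
4P: (15, 0) + (34, 44). λ = (44 - 0)/(34 - 15) ≡ 44/19 mod 79. 19⁻¹ ≡ 25 (mod 79), so λ ≡ 73.
  x = λ² - 15 - 34 = 5329 - 49 ≡ 66; y = λ·(15 - 66) - 0 ≡ 69. → (66, 69)
5P: (66, 69) + (34, 44). λ = (44 - 69)/(34 - 66) ≡ 54/47 mod 79. 47⁻¹ ≡ 37 (mod 79), so λ ≡ 23.
  x = λ² - 66 - 34 = 529 - 100 ≡ 34; y = λ·(66 - 34) - 69 ≡ 35. → (34, 35)
6P: (34, 35) + (34, 44): same x and y₁ ≡ -y₂, so the sum is ∞.
6P = ∞, so the order is 6.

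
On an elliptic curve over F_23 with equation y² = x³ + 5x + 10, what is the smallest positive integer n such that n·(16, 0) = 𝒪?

2P: (16, 0) + (16, 0): same x and y₁ ≡ -y₂, so the sum is 𝒪.
2P = 𝒪, so the order is 2.

2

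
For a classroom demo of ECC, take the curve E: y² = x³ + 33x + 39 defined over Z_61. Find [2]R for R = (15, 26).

(11, 5)

tangent at (15, 26): λ = (3·15² + 33)/(2·26) ≡ 37/52. 52⁻¹ ≡ 27 (mod 61) since 52·27 = 1404 ≡ 1, so λ ≡ 37·27 ≡ 23.
  x = λ² - 15 - 15 = 529 - 30 ≡ 11; y = λ·(15 - 11) - 26 ≡ 5. → (11, 5)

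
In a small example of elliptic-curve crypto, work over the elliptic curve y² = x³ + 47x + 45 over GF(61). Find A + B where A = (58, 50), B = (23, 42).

(58, 50) + (23, 42). λ = (42 - 50)/(23 - 58) ≡ 53/26 mod 61. 26⁻¹ ≡ 54 (mod 61) since 26·54 = 1404 ≡ 1, so λ ≡ 56.
  x = λ² - 58 - 23 = 3136 - 81 ≡ 5; y = λ·(58 - 5) - 50 ≡ 51. → (5, 51)

(5, 51)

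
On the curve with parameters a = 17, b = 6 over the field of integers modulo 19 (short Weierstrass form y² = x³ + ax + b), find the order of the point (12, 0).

2

2P: (12, 0) + (12, 0): same x and y₁ ≡ -y₂, so the sum is 𝒪.
2P = 𝒪, so the order is 2.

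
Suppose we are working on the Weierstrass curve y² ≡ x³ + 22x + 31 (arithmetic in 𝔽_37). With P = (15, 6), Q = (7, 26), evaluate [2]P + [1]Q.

(6, 34)

First 2P:
Repeated addition: build up to 2P.
2P: tangent at (15, 6): λ = (3·15² + 22)/(2·6) ≡ 31/12. 12⁻¹ ≡ 34 (mod 37) since 12·34 = 408 ≡ 1, so λ ≡ 31·34 ≡ 18.
  x = λ² - 15 - 15 = 324 - 30 ≡ 35; y = λ·(15 - 35) - 6 ≡ 4. → (35, 4)
2P = (35, 4).
Finally 2P + Q:
(35, 4) + (7, 26). λ = (26 - 4)/(7 - 35) ≡ 22/9 mod 37. 9⁻¹ ≡ 33 (mod 37), so λ ≡ 23.
  x = λ² - 35 - 7 = 529 - 42 ≡ 6; y = λ·(35 - 6) - 4 ≡ 34. → (6, 34)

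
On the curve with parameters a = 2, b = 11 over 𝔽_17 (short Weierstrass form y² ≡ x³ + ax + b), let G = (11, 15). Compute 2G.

tangent at (11, 15): λ = (3·11² + 2)/(2·15) ≡ 8/13. 13⁻¹ ≡ 4 (mod 17), so λ ≡ 8·4 ≡ 15.
  x = λ² - 11 - 11 = 225 - 22 ≡ 16; y = λ·(11 - 16) - 15 ≡ 12. → (16, 12)

(16, 12)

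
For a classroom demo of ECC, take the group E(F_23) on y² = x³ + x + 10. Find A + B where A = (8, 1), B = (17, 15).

(22, 13)

(8, 1) + (17, 15). λ = (15 - 1)/(17 - 8) ≡ 14/9 mod 23. 9⁻¹ ≡ 18 (mod 23) since 9·18 = 162 ≡ 1, so λ ≡ 22.
  x = λ² - 8 - 17 = 484 - 25 ≡ 22; y = λ·(8 - 22) - 1 ≡ 13. → (22, 13)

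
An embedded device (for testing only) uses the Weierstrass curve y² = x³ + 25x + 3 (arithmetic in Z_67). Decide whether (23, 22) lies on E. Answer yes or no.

y² = 22² ≡ 15; x³ + 25x + 3 = 12745 ≡ 15 (mod 67). 15 = 15.

yes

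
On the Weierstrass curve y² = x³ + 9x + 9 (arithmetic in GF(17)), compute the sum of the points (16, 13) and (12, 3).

(16, 13) + (12, 3). λ = (3 - 13)/(12 - 16) ≡ 7/13 mod 17. 13⁻¹ ≡ 4 (mod 17) since 13·4 = 52 ≡ 1, so λ ≡ 11.
  x = λ² - 16 - 12 = 121 - 28 ≡ 8; y = λ·(16 - 8) - 13 ≡ 7. → (8, 7)

(8, 7)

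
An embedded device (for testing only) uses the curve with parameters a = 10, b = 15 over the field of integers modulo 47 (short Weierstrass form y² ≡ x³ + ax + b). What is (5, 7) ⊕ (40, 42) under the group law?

(5, 7) + (40, 42). λ = (42 - 7)/(40 - 5) ≡ 35/35 mod 47. 35⁻¹ ≡ 43 (mod 47) since 35·43 = 1505 ≡ 1, so λ ≡ 1.
  x = λ² - 5 - 40 = 1 - 45 ≡ 3; y = λ·(5 - 3) - 7 ≡ 42. → (3, 42)

(3, 42)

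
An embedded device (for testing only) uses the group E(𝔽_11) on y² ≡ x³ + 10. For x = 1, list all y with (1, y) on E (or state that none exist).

x³ + 0x + 10 = 11 ≡ 0 (mod 11).
Only y = 0 satisfies y² ≡ 0.

0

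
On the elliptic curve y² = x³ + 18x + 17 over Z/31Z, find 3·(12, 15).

(9, 3)

Write G = (12, 15).
Repeated addition: build up to 3G.
2G: tangent at (12, 15): λ = (3·12² + 18)/(2·15) ≡ 16/30. 30⁻¹ ≡ 30 (mod 31), so λ ≡ 16·30 ≡ 15.
  x = λ² - 12 - 12 = 225 - 24 ≡ 15; y = λ·(12 - 15) - 15 ≡ 2. → (15, 2)
3G: (15, 2) + (12, 15). λ = (15 - 2)/(12 - 15) ≡ 13/28 mod 31. 28⁻¹ ≡ 10 (mod 31) since 28·10 = 280 ≡ 1, so λ ≡ 6.
  x = λ² - 15 - 12 = 36 - 27 ≡ 9; y = λ·(15 - 9) - 2 ≡ 3. → (9, 3)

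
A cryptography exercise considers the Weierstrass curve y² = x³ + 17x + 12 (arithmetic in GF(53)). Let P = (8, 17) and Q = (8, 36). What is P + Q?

O

The two points share x = 8 and their y-coordinates satisfy 17 + 36 ≡ 0 (mod 53), so they are inverses. Their sum is the point at infinity.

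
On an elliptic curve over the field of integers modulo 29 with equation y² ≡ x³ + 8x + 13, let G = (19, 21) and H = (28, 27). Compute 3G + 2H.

First 3G:
Repeated addition: build up to 3G.
2G: tangent at (19, 21): λ = (3·19² + 8)/(2·21) ≡ 18/13. 13⁻¹ ≡ 9 (mod 29) since 13·9 = 117 ≡ 1, so λ ≡ 18·9 ≡ 17.
  x = λ² - 19 - 19 = 289 - 38 ≡ 19; y = λ·(19 - 19) - 21 ≡ 8. → (19, 8)
3G: (19, 8) + (19, 21): same x and y₁ ≡ -y₂, so the sum is ∞.
3G = ∞.
Next 2H:
Repeated addition: build up to 2H.
2H: tangent at (28, 27): λ = (3·28² + 8)/(2·27) ≡ 11/25. 25⁻¹ ≡ 7 (mod 29) since 25·7 = 175 ≡ 1, so λ ≡ 11·7 ≡ 19.
  x = λ² - 28 - 28 = 361 - 56 ≡ 15; y = λ·(28 - 15) - 27 ≡ 17. → (15, 17)
2H = (15, 17).
Finally 3G + 2H:
∞ + (15, 17) = (15, 17) (identity).

(15, 17)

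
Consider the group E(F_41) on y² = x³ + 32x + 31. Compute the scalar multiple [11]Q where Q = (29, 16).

Repeated addition: build up to 11Q.
2Q: tangent at (29, 16): λ = (3·29² + 32)/(2·16) ≡ 13/32. 32⁻¹ ≡ 9 (mod 41), so λ ≡ 13·9 ≡ 35.
  x = λ² - 29 - 29 = 1225 - 58 ≡ 19; y = λ·(29 - 19) - 16 ≡ 6. → (19, 6)
3Q: (19, 6) + (29, 16). λ = (16 - 6)/(29 - 19) ≡ 10/10 mod 41. 10⁻¹ ≡ 37 (mod 41), so λ ≡ 1.
  x = λ² - 19 - 29 = 1 - 48 ≡ 35; y = λ·(19 - 35) - 6 ≡ 19. → (35, 19)
4Q: (35, 19) + (29, 16). λ = (16 - 19)/(29 - 35) ≡ 38/35 mod 41. 35⁻¹ ≡ 34 (mod 41) since 35·34 = 1190 ≡ 1, so λ ≡ 21.
  x = λ² - 35 - 29 = 441 - 64 ≡ 8; y = λ·(35 - 8) - 19 ≡ 15. → (8, 15)
5Q: (8, 15) + (29, 16). λ = (16 - 15)/(29 - 8) ≡ 1/21 mod 41. 21⁻¹ ≡ 2 (mod 41) since 21·2 = 42 ≡ 1, so λ ≡ 2.
  x = λ² - 8 - 29 = 4 - 37 ≡ 8; y = λ·(8 - 8) - 15 ≡ 26. → (8, 26)
6Q: (8, 26) + (29, 16). λ = (16 - 26)/(29 - 8) ≡ 31/21 mod 41. 21⁻¹ ≡ 2 (mod 41) since 21·2 = 42 ≡ 1, so λ ≡ 21.
  x = λ² - 8 - 29 = 441 - 37 ≡ 35; y = λ·(8 - 35) - 26 ≡ 22. → (35, 22)
7Q: (35, 22) + (29, 16). λ = (16 - 22)/(29 - 35) ≡ 35/35 mod 41. 35⁻¹ ≡ 34 (mod 41) since 35·34 = 1190 ≡ 1, so λ ≡ 1.
  x = λ² - 35 - 29 = 1 - 64 ≡ 19; y = λ·(35 - 19) - 22 ≡ 35. → (19, 35)
8Q: (19, 35) + (29, 16). λ = (16 - 35)/(29 - 19) ≡ 22/10 mod 41. 10⁻¹ ≡ 37 (mod 41), so λ ≡ 35.
  x = λ² - 19 - 29 = 1225 - 48 ≡ 29; y = λ·(19 - 29) - 35 ≡ 25. → (29, 25)
9Q: (29, 25) + (29, 16): same x and y₁ ≡ -y₂, so the sum is the point at infinity.
10Q: the point at infinity + (29, 16) = (29, 16) (identity).
11Q: tangent at (29, 16): λ = (3·29² + 32)/(2·16) ≡ 13/32. 32⁻¹ ≡ 9 (mod 41) since 32·9 = 288 ≡ 1, so λ ≡ 13·9 ≡ 35.
  x = λ² - 29 - 29 = 1225 - 58 ≡ 19; y = λ·(29 - 19) - 16 ≡ 6. → (19, 6)

(19, 6)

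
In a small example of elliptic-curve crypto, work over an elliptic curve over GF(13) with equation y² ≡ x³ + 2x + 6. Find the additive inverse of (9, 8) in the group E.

-(9, 8) = (9, -8 mod 13) = (9, 5).

(9, 5)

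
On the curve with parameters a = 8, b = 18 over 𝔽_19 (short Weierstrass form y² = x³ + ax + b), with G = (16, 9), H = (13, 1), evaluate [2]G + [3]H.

(15, 13)

First 2G:
Repeated addition: build up to 2G.
2G: tangent at (16, 9): λ = (3·16² + 8)/(2·9) ≡ 16/18. 18⁻¹ ≡ 18 (mod 19) since 18·18 = 324 ≡ 1, so λ ≡ 16·18 ≡ 3.
  x = λ² - 16 - 16 = 9 - 32 ≡ 15; y = λ·(16 - 15) - 9 ≡ 13. → (15, 13)
2G = (15, 13).
Next 3H:
Repeated addition: build up to 3H.
2H: tangent at (13, 1): λ = (3·13² + 8)/(2·1) ≡ 2/2. 2⁻¹ ≡ 10 (mod 19), so λ ≡ 2·10 ≡ 1.
  x = λ² - 13 - 13 = 1 - 26 ≡ 13; y = λ·(13 - 13) - 1 ≡ 18. → (13, 18)
3H: (13, 18) + (13, 1): same x and y₁ ≡ -y₂, so the sum is O.
3H = O.
Finally 2G + 3H:
(15, 13) + O = (15, 13) (identity).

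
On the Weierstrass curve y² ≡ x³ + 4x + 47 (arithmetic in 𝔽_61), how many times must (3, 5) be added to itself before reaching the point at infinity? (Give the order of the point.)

3

2P: tangent at (3, 5): λ = (3·3² + 4)/(2·5) ≡ 31/10. 10⁻¹ ≡ 55 (mod 61), so λ ≡ 31·55 ≡ 58.
  x = λ² - 3 - 3 = 3364 - 6 ≡ 3; y = λ·(3 - 3) - 5 ≡ 56. → (3, 56)
3P: (3, 56) + (3, 5): same x and y₁ ≡ -y₂, so the sum is the point at infinity.
3P = the point at infinity, so the order is 3.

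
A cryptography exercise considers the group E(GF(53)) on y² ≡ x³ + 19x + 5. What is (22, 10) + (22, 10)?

tangent at (22, 10): λ = (3·22² + 19)/(2·10) ≡ 40/20. 20⁻¹ ≡ 8 (mod 53) since 20·8 = 160 ≡ 1, so λ ≡ 40·8 ≡ 2.
  x = λ² - 22 - 22 = 4 - 44 ≡ 13; y = λ·(22 - 13) - 10 ≡ 8. → (13, 8)

(13, 8)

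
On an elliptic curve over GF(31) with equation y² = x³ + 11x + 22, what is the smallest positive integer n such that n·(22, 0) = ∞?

2

2P: (22, 0) + (22, 0): same x and y₁ ≡ -y₂, so the sum is ∞.
2P = ∞, so the order is 2.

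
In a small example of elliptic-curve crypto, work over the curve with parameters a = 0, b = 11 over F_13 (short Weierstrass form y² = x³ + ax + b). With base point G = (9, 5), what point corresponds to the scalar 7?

(3, 5)

Double-and-add on 7 = (111)₂. Start with G = (9, 5) for the leading 1-bit.
double: tangent at (9, 5): λ = (3·9² + 0)/(2·5) ≡ 9/10. 10⁻¹ ≡ 4 (mod 13), so λ ≡ 9·4 ≡ 10.
  x = λ² - 9 - 9 = 100 - 18 ≡ 4; y = λ·(9 - 4) - 5 ≡ 6. → (4, 6)
add G: (4, 6) + (9, 5). λ = (5 - 6)/(9 - 4) ≡ 12/5 mod 13. 5⁻¹ ≡ 8 (mod 13), so λ ≡ 5.
  x = λ² - 4 - 9 = 25 - 13 ≡ 12; y = λ·(4 - 12) - 6 ≡ 6. → (12, 6)
double: tangent at (12, 6): λ = (3·12² + 0)/(2·6) ≡ 3/12. 12⁻¹ ≡ 12 (mod 13), so λ ≡ 3·12 ≡ 10.
  x = λ² - 12 - 12 = 100 - 24 ≡ 11; y = λ·(12 - 11) - 6 ≡ 4. → (11, 4)
add G: (11, 4) + (9, 5). λ = (5 - 4)/(9 - 11) ≡ 1/11 mod 13. 11⁻¹ ≡ 6 (mod 13), so λ ≡ 6.
  x = λ² - 11 - 9 = 36 - 20 ≡ 3; y = λ·(11 - 3) - 4 ≡ 5. → (3, 5)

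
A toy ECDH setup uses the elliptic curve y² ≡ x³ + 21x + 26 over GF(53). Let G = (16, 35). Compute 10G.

(8, 21)

Double-and-add on 10 = (1010)₂. Start with G = (16, 35) for the leading 1-bit.
double: tangent at (16, 35): λ = (3·16² + 21)/(2·35) ≡ 47/17. 17⁻¹ ≡ 25 (mod 53), so λ ≡ 47·25 ≡ 9.
  x = λ² - 16 - 16 = 81 - 32 ≡ 49; y = λ·(16 - 49) - 35 ≡ 39. → (49, 39)
double: tangent at (49, 39): λ = (3·49² + 21)/(2·39) ≡ 16/25. 25⁻¹ ≡ 17 (mod 53) since 25·17 = 425 ≡ 1, so λ ≡ 16·17 ≡ 7.
  x = λ² - 49 - 49 = 49 - 98 ≡ 4; y = λ·(49 - 4) - 39 ≡ 11. → (4, 11)
add G: (4, 11) + (16, 35). λ = (35 - 11)/(16 - 4) ≡ 24/12 mod 53. 12⁻¹ ≡ 31 (mod 53), so λ ≡ 2.
  x = λ² - 4 - 16 = 4 - 20 ≡ 37; y = λ·(4 - 37) - 11 ≡ 29. → (37, 29)
double: tangent at (37, 29): λ = (3·37² + 21)/(2·29) ≡ 47/5. 5⁻¹ ≡ 32 (mod 53), so λ ≡ 47·32 ≡ 20.
  x = λ² - 37 - 37 = 400 - 74 ≡ 8; y = λ·(37 - 8) - 29 ≡ 21. → (8, 21)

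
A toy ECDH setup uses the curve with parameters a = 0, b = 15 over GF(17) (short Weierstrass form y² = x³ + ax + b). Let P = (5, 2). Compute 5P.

(3, 12)

Double-and-add on 5 = (101)₂. Start with P = (5, 2) for the leading 1-bit.
double: tangent at (5, 2): λ = (3·5² + 0)/(2·2) ≡ 7/4. 4⁻¹ ≡ 13 (mod 17), so λ ≡ 7·13 ≡ 6.
  x = λ² - 5 - 5 = 36 - 10 ≡ 9; y = λ·(5 - 9) - 2 ≡ 8. → (9, 8)
double: tangent at (9, 8): λ = (3·9² + 0)/(2·8) ≡ 5/16. 16⁻¹ ≡ 16 (mod 17), so λ ≡ 5·16 ≡ 12.
  x = λ² - 9 - 9 = 144 - 18 ≡ 7; y = λ·(9 - 7) - 8 ≡ 16. → (7, 16)
add P: (7, 16) + (5, 2). λ = (2 - 16)/(5 - 7) ≡ 3/15 mod 17. 15⁻¹ ≡ 8 (mod 17), so λ ≡ 7.
  x = λ² - 7 - 5 = 49 - 12 ≡ 3; y = λ·(7 - 3) - 16 ≡ 12. → (3, 12)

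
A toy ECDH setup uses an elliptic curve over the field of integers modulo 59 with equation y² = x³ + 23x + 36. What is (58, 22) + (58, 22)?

(21, 24)

tangent at (58, 22): λ = (3·58² + 23)/(2·22) ≡ 26/44. 44⁻¹ ≡ 55 (mod 59), so λ ≡ 26·55 ≡ 14.
  x = λ² - 58 - 58 = 196 - 116 ≡ 21; y = λ·(58 - 21) - 22 ≡ 24. → (21, 24)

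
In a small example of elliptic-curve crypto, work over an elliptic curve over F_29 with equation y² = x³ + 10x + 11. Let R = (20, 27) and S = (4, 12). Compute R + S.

(20, 27) + (4, 12). λ = (12 - 27)/(4 - 20) ≡ 14/13 mod 29. 13⁻¹ ≡ 9 (mod 29), so λ ≡ 10.
  x = λ² - 20 - 4 = 100 - 24 ≡ 18; y = λ·(20 - 18) - 27 ≡ 22. → (18, 22)

(18, 22)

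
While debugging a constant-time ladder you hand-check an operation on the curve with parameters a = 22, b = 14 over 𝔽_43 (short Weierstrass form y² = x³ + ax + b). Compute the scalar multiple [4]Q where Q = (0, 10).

(19, 29)

Double-and-add on 4 = (100)₂. Start with Q = (0, 10) for the leading 1-bit.
double: tangent at (0, 10): λ = (3·0² + 22)/(2·10) ≡ 22/20. 20⁻¹ ≡ 28 (mod 43) since 20·28 = 560 ≡ 1, so λ ≡ 22·28 ≡ 14.
  x = λ² - 0 - 0 = 196 - 0 ≡ 24; y = λ·(0 - 24) - 10 ≡ 41. → (24, 41)
double: tangent at (24, 41): λ = (3·24² + 22)/(2·41) ≡ 30/39. 39⁻¹ ≡ 32 (mod 43) since 39·32 = 1248 ≡ 1, so λ ≡ 30·32 ≡ 14.
  x = λ² - 24 - 24 = 196 - 48 ≡ 19; y = λ·(24 - 19) - 41 ≡ 29. → (19, 29)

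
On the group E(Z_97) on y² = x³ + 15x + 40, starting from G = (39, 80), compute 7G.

(25, 61)

Repeated addition: build up to 7G.
2G: tangent at (39, 80): λ = (3·39² + 15)/(2·80) ≡ 19/63. 63⁻¹ ≡ 77 (mod 97), so λ ≡ 19·77 ≡ 8.
  x = λ² - 39 - 39 = 64 - 78 ≡ 83; y = λ·(39 - 83) - 80 ≡ 53. → (83, 53)
3G: (83, 53) + (39, 80). λ = (80 - 53)/(39 - 83) ≡ 27/53 mod 97. 53⁻¹ ≡ 11 (mod 97), so λ ≡ 6.
  x = λ² - 83 - 39 = 36 - 122 ≡ 11; y = λ·(83 - 11) - 53 ≡ 88. → (11, 88)
4G: (11, 88) + (39, 80). λ = (80 - 88)/(39 - 11) ≡ 89/28 mod 97. 28⁻¹ ≡ 52 (mod 97), so λ ≡ 69.
  x = λ² - 11 - 39 = 4761 - 50 ≡ 55; y = λ·(11 - 55) - 88 ≡ 77. → (55, 77)
5G: (55, 77) + (39, 80). λ = (80 - 77)/(39 - 55) ≡ 3/81 mod 97. 81⁻¹ ≡ 6 (mod 97) since 81·6 = 486 ≡ 1, so λ ≡ 18.
  x = λ² - 55 - 39 = 324 - 94 ≡ 36; y = λ·(55 - 36) - 77 ≡ 71. → (36, 71)
6G: (36, 71) + (39, 80). λ = (80 - 71)/(39 - 36) ≡ 9/3 mod 97. 3⁻¹ ≡ 65 (mod 97), so λ ≡ 3.
  x = λ² - 36 - 39 = 9 - 75 ≡ 31; y = λ·(36 - 31) - 71 ≡ 41. → (31, 41)
7G: (31, 41) + (39, 80). λ = (80 - 41)/(39 - 31) ≡ 39/8 mod 97. 8⁻¹ ≡ 85 (mod 97), so λ ≡ 17.
  x = λ² - 31 - 39 = 289 - 70 ≡ 25; y = λ·(31 - 25) - 41 ≡ 61. → (25, 61)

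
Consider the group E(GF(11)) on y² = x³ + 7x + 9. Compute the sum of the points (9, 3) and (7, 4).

(9, 3) + (7, 4). λ = (4 - 3)/(7 - 9) ≡ 1/9 mod 11. 9⁻¹ ≡ 5 (mod 11), so λ ≡ 5.
  x = λ² - 9 - 7 = 25 - 16 ≡ 9; y = λ·(9 - 9) - 3 ≡ 8. → (9, 8)

(9, 8)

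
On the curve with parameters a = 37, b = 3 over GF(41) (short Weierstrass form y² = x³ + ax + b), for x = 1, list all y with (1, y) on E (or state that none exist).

x³ + 37x + 3 = 41 ≡ 0 (mod 41).
Only y = 0 satisfies y² ≡ 0.

0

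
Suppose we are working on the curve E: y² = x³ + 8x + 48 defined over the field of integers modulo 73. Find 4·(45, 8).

(20, 18)

Write G = (45, 8).
Repeated addition: build up to 4G.
2G: tangent at (45, 8): λ = (3·45² + 8)/(2·8) ≡ 24/16. 16⁻¹ ≡ 32 (mod 73), so λ ≡ 24·32 ≡ 38.
  x = λ² - 45 - 45 = 1444 - 90 ≡ 40; y = λ·(45 - 40) - 8 ≡ 36. → (40, 36)
3G: (40, 36) + (45, 8). λ = (8 - 36)/(45 - 40) ≡ 45/5 mod 73. 5⁻¹ ≡ 44 (mod 73) since 5·44 = 220 ≡ 1, so λ ≡ 9.
  x = λ² - 40 - 45 = 81 - 85 ≡ 69; y = λ·(40 - 69) - 36 ≡ 68. → (69, 68)
4G: (69, 68) + (45, 8). λ = (8 - 68)/(45 - 69) ≡ 13/49 mod 73. 49⁻¹ ≡ 3 (mod 73) since 49·3 = 147 ≡ 1, so λ ≡ 39.
  x = λ² - 69 - 45 = 1521 - 114 ≡ 20; y = λ·(69 - 20) - 68 ≡ 18. → (20, 18)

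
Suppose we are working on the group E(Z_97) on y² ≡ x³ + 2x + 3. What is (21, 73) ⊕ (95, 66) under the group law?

(24, 2)

(21, 73) + (95, 66). λ = (66 - 73)/(95 - 21) ≡ 90/74 mod 97. 74⁻¹ ≡ 59 (mod 97) since 74·59 = 4366 ≡ 1, so λ ≡ 72.
  x = λ² - 21 - 95 = 5184 - 116 ≡ 24; y = λ·(21 - 24) - 73 ≡ 2. → (24, 2)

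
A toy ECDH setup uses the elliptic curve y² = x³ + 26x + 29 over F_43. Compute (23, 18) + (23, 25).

O

The two points share x = 23 and their y-coordinates satisfy 18 + 25 ≡ 0 (mod 43), so they are inverses. Their sum is the point at infinity.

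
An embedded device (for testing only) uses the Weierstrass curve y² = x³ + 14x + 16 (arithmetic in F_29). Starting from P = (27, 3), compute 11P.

Repeated addition: build up to 11P.
2P: tangent at (27, 3): λ = (3·27² + 14)/(2·3) ≡ 26/6. 6⁻¹ ≡ 5 (mod 29) since 6·5 = 30 ≡ 1, so λ ≡ 26·5 ≡ 14.
  x = λ² - 27 - 27 = 196 - 54 ≡ 26; y = λ·(27 - 26) - 3 ≡ 11. → (26, 11)
3P: (26, 11) + (27, 3). λ = (3 - 11)/(27 - 26) ≡ 21/1 mod 29. 1⁻¹ ≡ 1 (mod 29), so λ ≡ 21.
  x = λ² - 26 - 27 = 441 - 53 ≡ 11; y = λ·(26 - 11) - 11 ≡ 14. → (11, 14)
4P: (11, 14) + (27, 3). λ = (3 - 14)/(27 - 11) ≡ 18/16 mod 29. 16⁻¹ ≡ 20 (mod 29) since 16·20 = 320 ≡ 1, so λ ≡ 12.
  x = λ² - 11 - 27 = 144 - 38 ≡ 19; y = λ·(11 - 19) - 14 ≡ 6. → (19, 6)
5P: (19, 6) + (27, 3). λ = (3 - 6)/(27 - 19) ≡ 26/8 mod 29. 8⁻¹ ≡ 11 (mod 29), so λ ≡ 25.
  x = λ² - 19 - 27 = 625 - 46 ≡ 28; y = λ·(19 - 28) - 6 ≡ 1. → (28, 1)
6P: (28, 1) + (27, 3). λ = (3 - 1)/(27 - 28) ≡ 2/28 mod 29. 28⁻¹ ≡ 28 (mod 29) since 28·28 = 784 ≡ 1, so λ ≡ 27.
  x = λ² - 28 - 27 = 729 - 55 ≡ 7; y = λ·(28 - 7) - 1 ≡ 15. → (7, 15)
7P: (7, 15) + (27, 3). λ = (3 - 15)/(27 - 7) ≡ 17/20 mod 29. 20⁻¹ ≡ 16 (mod 29) since 20·16 = 320 ≡ 1, so λ ≡ 11.
  x = λ² - 7 - 27 = 121 - 34 ≡ 0; y = λ·(7 - 0) - 15 ≡ 4. → (0, 4)
8P: (0, 4) + (27, 3). λ = (3 - 4)/(27 - 0) ≡ 28/27 mod 29. 27⁻¹ ≡ 14 (mod 29) since 27·14 = 378 ≡ 1, so λ ≡ 15.
  x = λ² - 0 - 27 = 225 - 27 ≡ 24; y = λ·(0 - 24) - 4 ≡ 13. → (24, 13)
9P: (24, 13) + (27, 3). λ = (3 - 13)/(27 - 24) ≡ 19/3 mod 29. 3⁻¹ ≡ 10 (mod 29), so λ ≡ 16.
  x = λ² - 24 - 27 = 256 - 51 ≡ 2; y = λ·(24 - 2) - 13 ≡ 20. → (2, 20)
10P: (2, 20) + (27, 3). λ = (3 - 20)/(27 - 2) ≡ 12/25 mod 29. 25⁻¹ ≡ 7 (mod 29), so λ ≡ 26.
  x = λ² - 2 - 27 = 676 - 29 ≡ 9; y = λ·(2 - 9) - 20 ≡ 1. → (9, 1)
11P: (9, 1) + (27, 3). λ = (3 - 1)/(27 - 9) ≡ 2/18 mod 29. 18⁻¹ ≡ 21 (mod 29), so λ ≡ 13.
  x = λ² - 9 - 27 = 169 - 36 ≡ 17; y = λ·(9 - 17) - 1 ≡ 11. → (17, 11)

(17, 11)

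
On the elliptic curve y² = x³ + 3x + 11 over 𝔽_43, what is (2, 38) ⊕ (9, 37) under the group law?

(25, 39)

(2, 38) + (9, 37). λ = (37 - 38)/(9 - 2) ≡ 42/7 mod 43. 7⁻¹ ≡ 37 (mod 43) since 7·37 = 259 ≡ 1, so λ ≡ 6.
  x = λ² - 2 - 9 = 36 - 11 ≡ 25; y = λ·(2 - 25) - 38 ≡ 39. → (25, 39)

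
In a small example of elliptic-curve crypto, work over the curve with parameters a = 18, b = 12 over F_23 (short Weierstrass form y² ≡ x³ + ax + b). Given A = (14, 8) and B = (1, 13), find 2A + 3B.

First 2A:
Repeated addition: build up to 2A.
2A: tangent at (14, 8): λ = (3·14² + 18)/(2·8) ≡ 8/16. 16⁻¹ ≡ 13 (mod 23), so λ ≡ 8·13 ≡ 12.
  x = λ² - 14 - 14 = 144 - 28 ≡ 1; y = λ·(14 - 1) - 8 ≡ 10. → (1, 10)
2A = (1, 10).
Next 3B:
Repeated addition: build up to 3B.
2B: tangent at (1, 13): λ = (3·1² + 18)/(2·13) ≡ 21/3. 3⁻¹ ≡ 8 (mod 23), so λ ≡ 21·8 ≡ 7.
  x = λ² - 1 - 1 = 49 - 2 ≡ 1; y = λ·(1 - 1) - 13 ≡ 10. → (1, 10)
3B: (1, 10) + (1, 13): same x and y₁ ≡ -y₂, so the sum is ∞.
3B = ∞.
Finally 2A + 3B:
(1, 10) + ∞ = (1, 10) (identity).

(1, 10)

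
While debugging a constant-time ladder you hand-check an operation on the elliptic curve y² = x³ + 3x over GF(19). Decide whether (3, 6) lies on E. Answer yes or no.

yes

y² = 6² ≡ 17; x³ + 3x + 0 = 36 ≡ 17 (mod 19). 17 = 17.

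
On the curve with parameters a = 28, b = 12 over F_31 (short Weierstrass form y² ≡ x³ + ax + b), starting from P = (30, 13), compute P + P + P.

Repeated addition: build up to 3P.
2P: tangent at (30, 13): λ = (3·30² + 28)/(2·13) ≡ 0/26. 26⁻¹ ≡ 6 (mod 31), so λ ≡ 0·6 ≡ 0.
  x = λ² - 30 - 30 = 0 - 60 ≡ 2; y = λ·(30 - 2) - 13 ≡ 18. → (2, 18)
3P: (2, 18) + (30, 13). λ = (13 - 18)/(30 - 2) ≡ 26/28 mod 31. 28⁻¹ ≡ 10 (mod 31), so λ ≡ 12.
  x = λ² - 2 - 30 = 144 - 32 ≡ 19; y = λ·(2 - 19) - 18 ≡ 26. → (19, 26)

(19, 26)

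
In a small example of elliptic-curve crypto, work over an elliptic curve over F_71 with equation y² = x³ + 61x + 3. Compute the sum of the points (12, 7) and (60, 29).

(12, 7) + (60, 29). λ = (29 - 7)/(60 - 12) ≡ 22/48 mod 71. 48⁻¹ ≡ 37 (mod 71), so λ ≡ 33.
  x = λ² - 12 - 60 = 1089 - 72 ≡ 23; y = λ·(12 - 23) - 7 ≡ 56. → (23, 56)

(23, 56)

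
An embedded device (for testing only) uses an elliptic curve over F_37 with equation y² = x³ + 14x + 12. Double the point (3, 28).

(21, 13)

tangent at (3, 28): λ = (3·3² + 14)/(2·28) ≡ 4/19. 19⁻¹ ≡ 2 (mod 37), so λ ≡ 4·2 ≡ 8.
  x = λ² - 3 - 3 = 64 - 6 ≡ 21; y = λ·(3 - 21) - 28 ≡ 13. → (21, 13)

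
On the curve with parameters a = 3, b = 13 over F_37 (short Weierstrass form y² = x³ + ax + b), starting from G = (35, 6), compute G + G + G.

(18, 33)

Repeated addition: build up to 3G.
2G: tangent at (35, 6): λ = (3·35² + 3)/(2·6) ≡ 15/12. 12⁻¹ ≡ 34 (mod 37) since 12·34 = 408 ≡ 1, so λ ≡ 15·34 ≡ 29.
  x = λ² - 35 - 35 = 841 - 70 ≡ 31; y = λ·(35 - 31) - 6 ≡ 36. → (31, 36)
3G: (31, 36) + (35, 6). λ = (6 - 36)/(35 - 31) ≡ 7/4 mod 37. 4⁻¹ ≡ 28 (mod 37), so λ ≡ 11.
  x = λ² - 31 - 35 = 121 - 66 ≡ 18; y = λ·(31 - 18) - 36 ≡ 33. → (18, 33)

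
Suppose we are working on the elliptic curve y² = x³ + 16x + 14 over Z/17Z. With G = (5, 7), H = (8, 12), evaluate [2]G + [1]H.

First 2G:
Repeated addition: build up to 2G.
2G: tangent at (5, 7): λ = (3·5² + 16)/(2·7) ≡ 6/14. 14⁻¹ ≡ 11 (mod 17) since 14·11 = 154 ≡ 1, so λ ≡ 6·11 ≡ 15.
  x = λ² - 5 - 5 = 225 - 10 ≡ 11; y = λ·(5 - 11) - 7 ≡ 5. → (11, 5)
2G = (11, 5).
Finally 2G + H:
(11, 5) + (8, 12). λ = (12 - 5)/(8 - 11) ≡ 7/14 mod 17. 14⁻¹ ≡ 11 (mod 17), so λ ≡ 9.
  x = λ² - 11 - 8 = 81 - 19 ≡ 11; y = λ·(11 - 11) - 5 ≡ 12. → (11, 12)

(11, 12)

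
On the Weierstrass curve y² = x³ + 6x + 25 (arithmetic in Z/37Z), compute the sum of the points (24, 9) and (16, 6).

(24, 9) + (16, 6). λ = (6 - 9)/(16 - 24) ≡ 34/29 mod 37. 29⁻¹ ≡ 23 (mod 37), so λ ≡ 5.
  x = λ² - 24 - 16 = 25 - 40 ≡ 22; y = λ·(24 - 22) - 9 ≡ 1. → (22, 1)

(22, 1)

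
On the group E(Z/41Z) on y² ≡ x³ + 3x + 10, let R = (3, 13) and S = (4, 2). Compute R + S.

(3, 13) + (4, 2). λ = (2 - 13)/(4 - 3) ≡ 30/1 mod 41. 1⁻¹ ≡ 1 (mod 41), so λ ≡ 30.
  x = λ² - 3 - 4 = 900 - 7 ≡ 32; y = λ·(3 - 32) - 13 ≡ 19. → (32, 19)

(32, 19)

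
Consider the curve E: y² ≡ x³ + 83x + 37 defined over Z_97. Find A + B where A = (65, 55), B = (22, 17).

(89, 5)

(65, 55) + (22, 17). λ = (17 - 55)/(22 - 65) ≡ 59/54 mod 97. 54⁻¹ ≡ 9 (mod 97), so λ ≡ 46.
  x = λ² - 65 - 22 = 2116 - 87 ≡ 89; y = λ·(65 - 89) - 55 ≡ 5. → (89, 5)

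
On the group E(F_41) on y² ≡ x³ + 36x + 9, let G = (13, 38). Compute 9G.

Double-and-add on 9 = (1001)₂. Start with G = (13, 38) for the leading 1-bit.
double: tangent at (13, 38): λ = (3·13² + 36)/(2·38) ≡ 10/35. 35⁻¹ ≡ 34 (mod 41), so λ ≡ 10·34 ≡ 12.
  x = λ² - 13 - 13 = 144 - 26 ≡ 36; y = λ·(13 - 36) - 38 ≡ 14. → (36, 14)
double: tangent at (36, 14): λ = (3·36² + 36)/(2·14) ≡ 29/28. 28⁻¹ ≡ 22 (mod 41) since 28·22 = 616 ≡ 1, so λ ≡ 29·22 ≡ 23.
  x = λ² - 36 - 36 = 529 - 72 ≡ 6; y = λ·(36 - 6) - 14 ≡ 20. → (6, 20)
double: tangent at (6, 20): λ = (3·6² + 36)/(2·20) ≡ 21/40. 40⁻¹ ≡ 40 (mod 41), so λ ≡ 21·40 ≡ 20.
  x = λ² - 6 - 6 = 400 - 12 ≡ 19; y = λ·(6 - 19) - 20 ≡ 7. → (19, 7)
add G: (19, 7) + (13, 38). λ = (38 - 7)/(13 - 19) ≡ 31/35 mod 41. 35⁻¹ ≡ 34 (mod 41), so λ ≡ 29.
  x = λ² - 19 - 13 = 841 - 32 ≡ 30; y = λ·(19 - 30) - 7 ≡ 2. → (30, 2)

(30, 2)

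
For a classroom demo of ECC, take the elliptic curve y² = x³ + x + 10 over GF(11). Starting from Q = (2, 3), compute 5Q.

Double-and-add on 5 = (101)₂. Start with Q = (2, 3) for the leading 1-bit.
double: tangent at (2, 3): λ = (3·2² + 1)/(2·3) ≡ 2/6. 6⁻¹ ≡ 2 (mod 11) since 6·2 = 12 ≡ 1, so λ ≡ 2·2 ≡ 4.
  x = λ² - 2 - 2 = 16 - 4 ≡ 1; y = λ·(2 - 1) - 3 ≡ 1. → (1, 1)
double: tangent at (1, 1): λ = (3·1² + 1)/(2·1) ≡ 4/2. 2⁻¹ ≡ 6 (mod 11) since 2·6 = 12 ≡ 1, so λ ≡ 4·6 ≡ 2.
  x = λ² - 1 - 1 = 4 - 2 ≡ 2; y = λ·(1 - 2) - 1 ≡ 8. → (2, 8)
add Q: (2, 8) + (2, 3): same x and y₁ ≡ -y₂, so the sum is 𝒪.

O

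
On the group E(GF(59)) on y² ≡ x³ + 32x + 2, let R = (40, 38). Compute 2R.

(32, 39)

tangent at (40, 38): λ = (3·40² + 32)/(2·38) ≡ 53/17. 17⁻¹ ≡ 7 (mod 59), so λ ≡ 53·7 ≡ 17.
  x = λ² - 40 - 40 = 289 - 80 ≡ 32; y = λ·(40 - 32) - 38 ≡ 39. → (32, 39)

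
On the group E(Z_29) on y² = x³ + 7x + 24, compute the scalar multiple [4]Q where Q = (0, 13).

Double-and-add on 4 = (100)₂. Start with Q = (0, 13) for the leading 1-bit.
double: tangent at (0, 13): λ = (3·0² + 7)/(2·13) ≡ 7/26. 26⁻¹ ≡ 19 (mod 29), so λ ≡ 7·19 ≡ 17.
  x = λ² - 0 - 0 = 289 - 0 ≡ 28; y = λ·(0 - 28) - 13 ≡ 4. → (28, 4)
double: tangent at (28, 4): λ = (3·28² + 7)/(2·4) ≡ 10/8. 8⁻¹ ≡ 11 (mod 29) since 8·11 = 88 ≡ 1, so λ ≡ 10·11 ≡ 23.
  x = λ² - 28 - 28 = 529 - 56 ≡ 9; y = λ·(28 - 9) - 4 ≡ 27. → (9, 27)

(9, 27)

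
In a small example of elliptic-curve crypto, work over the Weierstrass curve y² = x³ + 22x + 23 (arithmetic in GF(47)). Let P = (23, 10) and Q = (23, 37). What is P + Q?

The two points share x = 23 and their y-coordinates satisfy 10 + 37 ≡ 0 (mod 47), so they are inverses. Their sum is 𝒪.

O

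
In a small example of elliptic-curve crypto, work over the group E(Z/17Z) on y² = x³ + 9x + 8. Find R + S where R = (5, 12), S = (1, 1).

(9, 11)

(5, 12) + (1, 1). λ = (1 - 12)/(1 - 5) ≡ 6/13 mod 17. 13⁻¹ ≡ 4 (mod 17), so λ ≡ 7.
  x = λ² - 5 - 1 = 49 - 6 ≡ 9; y = λ·(5 - 9) - 12 ≡ 11. → (9, 11)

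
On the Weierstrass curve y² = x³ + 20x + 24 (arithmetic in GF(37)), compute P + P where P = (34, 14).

(15, 6)

tangent at (34, 14): λ = (3·34² + 20)/(2·14) ≡ 10/28. 28⁻¹ ≡ 4 (mod 37), so λ ≡ 10·4 ≡ 3.
  x = λ² - 34 - 34 = 9 - 68 ≡ 15; y = λ·(34 - 15) - 14 ≡ 6. → (15, 6)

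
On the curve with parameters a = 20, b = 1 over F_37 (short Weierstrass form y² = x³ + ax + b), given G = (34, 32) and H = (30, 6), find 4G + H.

(22, 27)

First 4G:
Double-and-add on 4 = (100)₂. Start with G = (34, 32) for the leading 1-bit.
double: tangent at (34, 32): λ = (3·34² + 20)/(2·32) ≡ 10/27. 27⁻¹ ≡ 11 (mod 37), so λ ≡ 10·11 ≡ 36.
  x = λ² - 34 - 34 = 1296 - 68 ≡ 7; y = λ·(34 - 7) - 32 ≡ 15. → (7, 15)
double: tangent at (7, 15): λ = (3·7² + 20)/(2·15) ≡ 19/30. 30⁻¹ ≡ 21 (mod 37) since 30·21 = 630 ≡ 1, so λ ≡ 19·21 ≡ 29.
  x = λ² - 7 - 7 = 841 - 14 ≡ 13; y = λ·(7 - 13) - 15 ≡ 33. → (13, 33)
4G = (13, 33).
Finally 4G + H:
(13, 33) + (30, 6). λ = (6 - 33)/(30 - 13) ≡ 10/17 mod 37. 17⁻¹ ≡ 24 (mod 37), so λ ≡ 18.
  x = λ² - 13 - 30 = 324 - 43 ≡ 22; y = λ·(13 - 22) - 33 ≡ 27. → (22, 27)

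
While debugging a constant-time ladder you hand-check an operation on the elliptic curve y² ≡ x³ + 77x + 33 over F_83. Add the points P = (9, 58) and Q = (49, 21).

(9, 58) + (49, 21). λ = (21 - 58)/(49 - 9) ≡ 46/40 mod 83. 40⁻¹ ≡ 27 (mod 83), so λ ≡ 80.
  x = λ² - 9 - 49 = 6400 - 58 ≡ 34; y = λ·(9 - 34) - 58 ≡ 17. → (34, 17)

(34, 17)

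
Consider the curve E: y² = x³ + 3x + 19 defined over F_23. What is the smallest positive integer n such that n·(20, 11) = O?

6

2P: tangent at (20, 11): λ = (3·20² + 3)/(2·11) ≡ 7/22. 22⁻¹ ≡ 22 (mod 23), so λ ≡ 7·22 ≡ 16.
  x = λ² - 20 - 20 = 256 - 40 ≡ 9; y = λ·(20 - 9) - 11 ≡ 4. → (9, 4)
3P: (9, 4) + (20, 11). λ = (11 - 4)/(20 - 9) ≡ 7/11 mod 23. 11⁻¹ ≡ 21 (mod 23), so λ ≡ 9.
  x = λ² - 9 - 20 = 81 - 29 ≡ 6; y = λ·(9 - 6) - 4 ≡ 0. → (6, 0)
4P: (6, 0) + (20, 11). λ = (11 - 0)/(20 - 6) ≡ 11/14 mod 23. 14⁻¹ ≡ 5 (mod 23) since 14·5 = 70 ≡ 1, so λ ≡ 9.
  x = λ² - 6 - 20 = 81 - 26 ≡ 9; y = λ·(6 - 9) - 0 ≡ 19. → (9, 19)
5P: (9, 19) + (20, 11). λ = (11 - 19)/(20 - 9) ≡ 15/11 mod 23. 11⁻¹ ≡ 21 (mod 23) since 11·21 = 231 ≡ 1, so λ ≡ 16.
  x = λ² - 9 - 20 = 256 - 29 ≡ 20; y = λ·(9 - 20) - 19 ≡ 12. → (20, 12)
6P: (20, 12) + (20, 11): same x and y₁ ≡ -y₂, so the sum is O.
6P = O, so the order is 6.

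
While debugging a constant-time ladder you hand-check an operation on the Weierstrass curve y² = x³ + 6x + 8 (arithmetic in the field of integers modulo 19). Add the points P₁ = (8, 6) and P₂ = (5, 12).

(8, 6) + (5, 12). λ = (12 - 6)/(5 - 8) ≡ 6/16 mod 19. 16⁻¹ ≡ 6 (mod 19) since 16·6 = 96 ≡ 1, so λ ≡ 17.
  x = λ² - 8 - 5 = 289 - 13 ≡ 10; y = λ·(8 - 10) - 6 ≡ 17. → (10, 17)

(10, 17)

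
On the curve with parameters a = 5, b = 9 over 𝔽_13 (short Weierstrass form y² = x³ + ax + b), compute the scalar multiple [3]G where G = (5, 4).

Repeated addition: build up to 3G.
2G: tangent at (5, 4): λ = (3·5² + 5)/(2·4) ≡ 2/8. 8⁻¹ ≡ 5 (mod 13), so λ ≡ 2·5 ≡ 10.
  x = λ² - 5 - 5 = 100 - 10 ≡ 12; y = λ·(5 - 12) - 4 ≡ 4. → (12, 4)
3G: (12, 4) + (5, 4). λ = (4 - 4)/(5 - 12) ≡ 0/6 mod 13. 6⁻¹ ≡ 11 (mod 13) since 6·11 = 66 ≡ 1, so λ ≡ 0.
  x = λ² - 12 - 5 = 0 - 17 ≡ 9; y = λ·(12 - 9) - 4 ≡ 9. → (9, 9)

(9, 9)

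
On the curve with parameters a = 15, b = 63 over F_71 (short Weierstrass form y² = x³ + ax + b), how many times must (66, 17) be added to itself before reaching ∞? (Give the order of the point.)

7

2P: tangent at (66, 17): λ = (3·66² + 15)/(2·17) ≡ 19/34. 34⁻¹ ≡ 23 (mod 71), so λ ≡ 19·23 ≡ 11.
  x = λ² - 66 - 66 = 121 - 132 ≡ 60; y = λ·(66 - 60) - 17 ≡ 49. → (60, 49)
3P: (60, 49) + (66, 17). λ = (17 - 49)/(66 - 60) ≡ 39/6 mod 71. 6⁻¹ ≡ 12 (mod 71), so λ ≡ 42.
  x = λ² - 60 - 66 = 1764 - 126 ≡ 5; y = λ·(60 - 5) - 49 ≡ 60. → (5, 60)
4P: (5, 60) + (66, 17). λ = (17 - 60)/(66 - 5) ≡ 28/61 mod 71. 61⁻¹ ≡ 7 (mod 71), so λ ≡ 54.
  x = λ² - 5 - 66 = 2916 - 71 ≡ 5; y = λ·(5 - 5) - 60 ≡ 11. → (5, 11)
5P: (5, 11) + (66, 17). λ = (17 - 11)/(66 - 5) ≡ 6/61 mod 71. 61⁻¹ ≡ 7 (mod 71) since 61·7 = 427 ≡ 1, so λ ≡ 42.
  x = λ² - 5 - 66 = 1764 - 71 ≡ 60; y = λ·(5 - 60) - 11 ≡ 22. → (60, 22)
6P: (60, 22) + (66, 17). λ = (17 - 22)/(66 - 60) ≡ 66/6 mod 71. 6⁻¹ ≡ 12 (mod 71), so λ ≡ 11.
  x = λ² - 60 - 66 = 121 - 126 ≡ 66; y = λ·(60 - 66) - 22 ≡ 54. → (66, 54)
7P: (66, 54) + (66, 17): same x and y₁ ≡ -y₂, so the sum is ∞.
7P = ∞, so the order is 7.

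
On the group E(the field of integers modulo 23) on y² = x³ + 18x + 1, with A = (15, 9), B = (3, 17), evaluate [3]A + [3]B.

(21, 7)

First 3A:
Repeated addition: build up to 3A.
2A: tangent at (15, 9): λ = (3·15² + 18)/(2·9) ≡ 3/18. 18⁻¹ ≡ 9 (mod 23), so λ ≡ 3·9 ≡ 4.
  x = λ² - 15 - 15 = 16 - 30 ≡ 9; y = λ·(15 - 9) - 9 ≡ 15. → (9, 15)
3A: (9, 15) + (15, 9). λ = (9 - 15)/(15 - 9) ≡ 17/6 mod 23. 6⁻¹ ≡ 4 (mod 23), so λ ≡ 22.
  x = λ² - 9 - 15 = 484 - 24 ≡ 0; y = λ·(9 - 0) - 15 ≡ 22. → (0, 22)
3A = (0, 22).
Next 3B:
Repeated addition: build up to 3B.
2B: tangent at (3, 17): λ = (3·3² + 18)/(2·17) ≡ 22/11. 11⁻¹ ≡ 21 (mod 23), so λ ≡ 22·21 ≡ 2.
  x = λ² - 3 - 3 = 4 - 6 ≡ 21; y = λ·(3 - 21) - 17 ≡ 16. → (21, 16)
3B: (21, 16) + (3, 17). λ = (17 - 16)/(3 - 21) ≡ 1/5 mod 23. 5⁻¹ ≡ 14 (mod 23) since 5·14 = 70 ≡ 1, so λ ≡ 14.
  x = λ² - 21 - 3 = 196 - 24 ≡ 11; y = λ·(21 - 11) - 16 ≡ 9. → (11, 9)
3B = (11, 9).
Finally 3A + 3B:
(0, 22) + (11, 9). λ = (9 - 22)/(11 - 0) ≡ 10/11 mod 23. 11⁻¹ ≡ 21 (mod 23), so λ ≡ 3.
  x = λ² - 0 - 11 = 9 - 11 ≡ 21; y = λ·(0 - 21) - 22 ≡ 7. → (21, 7)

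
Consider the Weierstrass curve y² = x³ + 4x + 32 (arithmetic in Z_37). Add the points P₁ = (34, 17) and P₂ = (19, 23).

(33, 27)

(34, 17) + (19, 23). λ = (23 - 17)/(19 - 34) ≡ 6/22 mod 37. 22⁻¹ ≡ 32 (mod 37), so λ ≡ 7.
  x = λ² - 34 - 19 = 49 - 53 ≡ 33; y = λ·(34 - 33) - 17 ≡ 27. → (33, 27)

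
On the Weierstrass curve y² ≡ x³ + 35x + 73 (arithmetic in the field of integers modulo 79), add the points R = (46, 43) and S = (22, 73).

(57, 30)

(46, 43) + (22, 73). λ = (73 - 43)/(22 - 46) ≡ 30/55 mod 79. 55⁻¹ ≡ 23 (mod 79) since 55·23 = 1265 ≡ 1, so λ ≡ 58.
  x = λ² - 46 - 22 = 3364 - 68 ≡ 57; y = λ·(46 - 57) - 43 ≡ 30. → (57, 30)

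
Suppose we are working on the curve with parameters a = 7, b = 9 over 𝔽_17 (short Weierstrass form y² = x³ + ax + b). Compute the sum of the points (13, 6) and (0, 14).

(13, 6) + (0, 14). λ = (14 - 6)/(0 - 13) ≡ 8/4 mod 17. 4⁻¹ ≡ 13 (mod 17), so λ ≡ 2.
  x = λ² - 13 - 0 = 4 - 13 ≡ 8; y = λ·(13 - 8) - 6 ≡ 4. → (8, 4)

(8, 4)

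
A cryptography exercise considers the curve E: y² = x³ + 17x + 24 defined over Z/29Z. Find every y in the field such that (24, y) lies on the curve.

x³ + 17x + 24 = 14256 ≡ 17 (mod 29).
17 is a non-residue mod 29; no y exists.

none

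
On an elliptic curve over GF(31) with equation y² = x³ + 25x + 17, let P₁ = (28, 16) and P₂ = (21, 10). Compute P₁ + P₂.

(15, 4)

(28, 16) + (21, 10). λ = (10 - 16)/(21 - 28) ≡ 25/24 mod 31. 24⁻¹ ≡ 22 (mod 31) since 24·22 = 528 ≡ 1, so λ ≡ 23.
  x = λ² - 28 - 21 = 529 - 49 ≡ 15; y = λ·(28 - 15) - 16 ≡ 4. → (15, 4)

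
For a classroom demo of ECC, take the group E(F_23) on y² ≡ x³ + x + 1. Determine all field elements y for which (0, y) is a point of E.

1, 22

x³ + 1x + 1 = 1 ≡ 1 (mod 23).
Square roots of 1 mod 23: 1 and 22 (since 1² = 1 ≡ 1).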